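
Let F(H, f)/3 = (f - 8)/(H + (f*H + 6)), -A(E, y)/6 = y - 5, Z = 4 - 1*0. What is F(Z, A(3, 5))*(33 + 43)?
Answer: -912/5 ≈ -182.40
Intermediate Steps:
Z = 4 (Z = 4 + 0 = 4)
A(E, y) = 30 - 6*y (A(E, y) = -6*(y - 5) = -6*(-5 + y) = 30 - 6*y)
F(H, f) = 3*(-8 + f)/(6 + H + H*f) (F(H, f) = 3*((f - 8)/(H + (f*H + 6))) = 3*((-8 + f)/(H + (H*f + 6))) = 3*((-8 + f)/(H + (6 + H*f))) = 3*((-8 + f)/(6 + H + H*f)) = 3*(-8 + f)/(6 + H + H*f))
F(Z, A(3, 5))*(33 + 43) = (3*(-8 + (30 - 6*5))/(6 + 4 + 4*(30 - 6*5)))*(33 + 43) = (3*(-8 + (30 - 30))/(6 + 4 + 4*(30 - 30)))*76 = (3*(-8 + 0)/(6 + 4 + 4*0))*76 = (3*(-8)/(6 + 4 + 0))*76 = (3*(-8)/10)*76 = (3*(⅒)*(-8))*76 = -12/5*76 = -912/5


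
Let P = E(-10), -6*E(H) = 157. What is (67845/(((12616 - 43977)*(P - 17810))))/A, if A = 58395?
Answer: 27138/13065531413341 ≈ 2.0771e-9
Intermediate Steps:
E(H) = -157/6 (E(H) = -1/6*157 = -157/6)
P = -157/6 ≈ -26.167
(67845/(((12616 - 43977)*(P - 17810))))/A = (67845/(((12616 - 43977)*(-157/6 - 17810))))/58395 = (67845/((-31361*(-107017/6))))*(1/58395) = (67845/(3356160137/6))*(1/58395) = (67845*(6/3356160137))*(1/58395) = (407070/3356160137)*(1/58395) = 27138/13065531413341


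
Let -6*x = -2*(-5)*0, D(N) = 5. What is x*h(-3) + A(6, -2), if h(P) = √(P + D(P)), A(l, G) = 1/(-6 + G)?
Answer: -⅛ ≈ -0.12500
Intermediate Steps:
h(P) = √(5 + P) (h(P) = √(P + 5) = √(5 + P))
x = 0 (x = -(-2*(-5))*0/6 = -5*0/3 = -⅙*0 = 0)
x*h(-3) + A(6, -2) = 0*√(5 - 3) + 1/(-6 - 2) = 0*√2 + 1/(-8) = 0 - ⅛ = -⅛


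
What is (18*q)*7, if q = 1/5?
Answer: 126/5 ≈ 25.200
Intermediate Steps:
q = ⅕ ≈ 0.20000
(18*q)*7 = (18*(⅕))*7 = (18/5)*7 = 126/5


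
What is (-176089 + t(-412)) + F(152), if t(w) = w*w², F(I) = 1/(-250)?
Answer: -17527654251/250 ≈ -7.0111e+7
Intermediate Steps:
F(I) = -1/250
t(w) = w³
(-176089 + t(-412)) + F(152) = (-176089 + (-412)³) - 1/250 = (-176089 - 69934528) - 1/250 = -70110617 - 1/250 = -17527654251/250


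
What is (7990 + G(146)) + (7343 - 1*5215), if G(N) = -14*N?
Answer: 8074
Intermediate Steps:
(7990 + G(146)) + (7343 - 1*5215) = (7990 - 14*146) + (7343 - 1*5215) = (7990 - 2044) + (7343 - 5215) = 5946 + 2128 = 8074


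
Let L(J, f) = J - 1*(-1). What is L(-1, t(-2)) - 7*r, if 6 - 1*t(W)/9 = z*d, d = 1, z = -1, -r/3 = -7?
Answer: -147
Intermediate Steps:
r = 21 (r = -3*(-7) = 21)
t(W) = 63 (t(W) = 54 - (-9) = 54 - 9*(-1) = 54 + 9 = 63)
L(J, f) = 1 + J (L(J, f) = J + 1 = 1 + J)
L(-1, t(-2)) - 7*r = (1 - 1) - 7*21 = 0 - 147 = -147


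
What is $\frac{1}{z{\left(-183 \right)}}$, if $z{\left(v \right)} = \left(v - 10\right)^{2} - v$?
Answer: $\frac{1}{37432} \approx 2.6715 \cdot 10^{-5}$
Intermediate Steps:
$z{\left(v \right)} = \left(-10 + v\right)^{2} - v$
$\frac{1}{z{\left(-183 \right)}} = \frac{1}{\left(-10 - 183\right)^{2} - -183} = \frac{1}{\left(-193\right)^{2} + 183} = \frac{1}{37249 + 183} = \frac{1}{37432}$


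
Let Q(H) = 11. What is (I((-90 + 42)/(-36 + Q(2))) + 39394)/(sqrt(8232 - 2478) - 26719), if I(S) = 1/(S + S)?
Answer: -14435317633/9790617696 - 3781849*sqrt(5754)/68534323872 ≈ -1.4786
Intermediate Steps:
I(S) = 1/(2*S)
(I((-90 + 42)/(-36 + Q(2))) + 39394)/(sqrt(8232 - 2478) - 26719) = (1/(2*(((-90 + 42)/(-36 + 11)))) + 39394)/(sqrt(8232 - 2478) - 26719) = (1/(2*((-48/(-25)))) + 39394)/(sqrt(5754) - 26719) = (1/(2*((-48*(-1/25)))) + 39394)/(-26719 + sqrt(5754)) = (1/(2*(48/25)) + 39394)/(-26719 + sqrt(5754)) = ((1/2)*(25/48) + 39394)/(-26719 + sqrt(5754)) = (25/96 + 39394)/(-26719 + sqrt(5754)) = 3781849/(96*(-26719 + sqrt(5754)))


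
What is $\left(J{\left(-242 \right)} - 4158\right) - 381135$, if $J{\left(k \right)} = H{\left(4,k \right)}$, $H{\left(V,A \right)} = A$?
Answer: $-385535$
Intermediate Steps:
$J{\left(k \right)} = k$
$\left(J{\left(-242 \right)} - 4158\right) - 381135 = \left(-242 - 4158\right) - 381135 = -4400 - 381135 = -385535$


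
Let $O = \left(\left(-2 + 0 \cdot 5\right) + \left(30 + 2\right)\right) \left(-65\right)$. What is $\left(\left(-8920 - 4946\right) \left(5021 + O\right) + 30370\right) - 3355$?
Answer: $-42555471$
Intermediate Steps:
$O = -1950$ ($O = \left(\left(-2 + 0\right) + 32\right) \left(-65\right) = \left(-2 + 32\right) \left(-65\right) = 30 \left(-65\right) = -1950$)
$\left(\left(-8920 - 4946\right) \left(5021 + O\right) + 30370\right) - 3355 = \left(\left(-8920 - 4946\right) \left(5021 - 1950\right) + 30370\right) - 3355 = \left(\left(-13866\right) 3071 + 30370\right) - 3355 = \left(-42582486 + 30370\right) - 3355 = -42552116 - 3355 = -42555471$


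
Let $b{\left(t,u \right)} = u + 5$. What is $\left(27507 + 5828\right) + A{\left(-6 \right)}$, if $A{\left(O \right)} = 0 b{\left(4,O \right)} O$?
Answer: $33335$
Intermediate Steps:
$b{\left(t,u \right)} = 5 + u$
$A{\left(O \right)} = 0$ ($A{\left(O \right)} = 0 \left(5 + O\right) O = 0 O = 0$)
$\left(27507 + 5828\right) + A{\left(-6 \right)} = \left(27507 + 5828\right) + 0 = 33335 + 0 = 33335$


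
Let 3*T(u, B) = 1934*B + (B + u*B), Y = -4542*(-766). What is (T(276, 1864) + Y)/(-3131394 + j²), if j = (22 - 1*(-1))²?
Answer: -4852940/2851553 ≈ -1.7019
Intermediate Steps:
Y = 3479172
j = 529 (j = (22 + 1)² = 23² = 529)
T(u, B) = 645*B + B*u/3 (T(u, B) = (1934*B + (B + u*B))/3 = (1934*B + (B + B*u))/3 = (1935*B + B*u)/3 = 645*B + B*u/3)
(T(276, 1864) + Y)/(-3131394 + j²) = ((⅓)*1864*(1935 + 276) + 3479172)/(-3131394 + 529²) = ((⅓)*1864*2211 + 3479172)/(-3131394 + 279841) = (1373768 + 3479172)/(-2851553) = 4852940*(-1/2851553) = -4852940/2851553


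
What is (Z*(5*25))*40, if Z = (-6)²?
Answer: 180000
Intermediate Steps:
Z = 36
(Z*(5*25))*40 = (36*(5*25))*40 = (36*125)*40 = 4500*40 = 180000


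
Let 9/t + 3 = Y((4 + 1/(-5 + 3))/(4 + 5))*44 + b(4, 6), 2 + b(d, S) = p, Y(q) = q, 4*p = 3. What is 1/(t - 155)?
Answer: -463/71441 ≈ -0.0064809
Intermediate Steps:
p = ¾ (p = (¼)*3 = ¾ ≈ 0.75000)
b(d, S) = -5/4 (b(d, S) = -2 + ¾ = -5/4)
t = 324/463 (t = 9/(-3 + (((4 + 1/(-5 + 3))/(4 + 5))*44 - 5/4)) = 9/(-3 + (((4 + 1/(-2))/9)*44 - 5/4)) = 9/(-3 + (((4 - ½)*(⅑))*44 - 5/4)) = 9/(-3 + (((7/2)*(⅑))*44 - 5/4)) = 9/(-3 + ((7/18)*44 - 5/4)) = 9/(-3 + (154/9 - 5/4)) = 9/(-3 + 571/36) = 9/(463/36) = 9*(36/463) = 324/463 ≈ 0.69978)
1/(t - 155) = 1/(324/463 - 155) = 1/(-71441/463) = -463/71441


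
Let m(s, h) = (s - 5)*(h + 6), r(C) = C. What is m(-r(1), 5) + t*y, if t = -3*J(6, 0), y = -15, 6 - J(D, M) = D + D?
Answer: -336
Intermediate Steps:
J(D, M) = 6 - 2*D (J(D, M) = 6 - (D + D) = 6 - 2*D)
m(s, h) = (-5 + s)*(6 + h)
t = 18 (t = -3*(6 - 2*6) = -3*(6 - 12) = -3*(-6) = 18)
m(-r(1), 5) + t*y = (-30 - 5*5 + 6*(-1*1) + 5*(-1*1)) + 18*(-15) = (-30 - 25 + 6*(-1) + 5*(-1)) - 270 = (-30 - 25 - 6 - 5) - 270 = -66 - 270 = -336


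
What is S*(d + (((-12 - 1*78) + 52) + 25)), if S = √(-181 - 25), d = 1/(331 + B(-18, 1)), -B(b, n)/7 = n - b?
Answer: -2573*I*√206/198 ≈ -186.51*I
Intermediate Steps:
B(b, n) = -7*n + 7*b (B(b, n) = -7*(n - b) = -7*n + 7*b)
d = 1/198 (d = 1/(331 + (-7*1 + 7*(-18))) = 1/(331 + (-7 - 126)) = 1/(331 - 133) = 1/198 ≈ 0.0050505)
S = I*√206 (S = √(-206) = I*√206 ≈ 14.353*I)
S*(d + (((-12 - 1*78) + 52) + 25)) = (I*√206)*(1/198 + (((-12 - 1*78) + 52) + 25)) = (I*√206)*(1/198 + (((-12 - 78) + 52) + 25)) = (I*√206)*(1/198 + ((-90 + 52) + 25)) = (I*√206)*(1/198 + (-38 + 25)) = (I*√206)*(1/198 - 13) = (I*√206)*(-2573/198) = -2573*I*√206/198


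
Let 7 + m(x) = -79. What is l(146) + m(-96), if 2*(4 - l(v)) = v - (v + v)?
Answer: -9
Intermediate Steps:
m(x) = -86 (m(x) = -7 - 79 = -86)
l(v) = 4 + v/2 (l(v) = 4 - (v - (v + v))/2 = 4 - (v - 2*v)/2 = 4 - (-1)*v/2 = 4 + v/2)
l(146) + m(-96) = (4 + (½)*146) - 86 = (4 + 73) - 86 = 77 - 86 = -9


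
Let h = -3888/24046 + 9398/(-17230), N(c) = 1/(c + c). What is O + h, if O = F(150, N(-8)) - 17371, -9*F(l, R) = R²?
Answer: -4145654581373473/238644046080 ≈ -17372.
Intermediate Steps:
N(c) = 1/(2*c)
F(l, R) = -R²/9
h = -73243637/103578145 (h = -3888*1/24046 + 9398*(-1/17230) = -1944/12023 - 4699/8615 = -73243637/103578145 ≈ -0.70713)
O = -40022785/2304 (O = -((½)/(-8))²/9 - 17371 = -((½)*(-⅛))²/9 - 17371 = -(-1/16)²/9 - 17371 = -⅑*1/256 - 17371 = -1/2304 - 17371 = -40022785/2304 ≈ -17371.)
O + h = -40022785/2304 - 73243637/103578145 = -4145654581373473/238644046080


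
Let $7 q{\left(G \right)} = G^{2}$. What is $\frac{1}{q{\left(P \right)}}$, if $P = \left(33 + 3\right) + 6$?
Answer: $\frac{1}{252} \approx 0.0039683$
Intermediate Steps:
$P = 42$ ($P = 36 + 6 = 42$)
$q{\left(G \right)} = \frac{G^{2}}{7}$
$\frac{1}{q{\left(P \right)}} = \frac{1}{\frac{1}{7} \cdot 42^{2}} = \frac{1}{\frac{1}{7} \cdot 1764} = \frac{1}{252}$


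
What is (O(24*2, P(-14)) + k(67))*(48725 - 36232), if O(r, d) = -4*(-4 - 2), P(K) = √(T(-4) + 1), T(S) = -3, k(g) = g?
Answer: 1136863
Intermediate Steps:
P(K) = I*√2 (P(K) = √(-3 + 1) = √(-2) = I*√2)
O(r, d) = 24 (O(r, d) = -4*(-6) = 24)
(O(24*2, P(-14)) + k(67))*(48725 - 36232) = (24 + 67)*(48725 - 36232) = 91*12493 = 1136863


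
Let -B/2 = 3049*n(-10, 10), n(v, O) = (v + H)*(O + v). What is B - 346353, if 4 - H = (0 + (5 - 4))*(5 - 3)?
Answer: -346353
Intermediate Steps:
H = 2 (H = 4 - (0 + (5 - 4))*(5 - 3) = 4 - (0 + 1)*2 = 4 - 2 = 2)
n(v, O) = (2 + v)*(O + v) (n(v, O) = (v + 2)*(O + v) = (2 + v)*(O + v))
B = 0 (B = -6098*((-10)² + 2*10 + 2*(-10) + 10*(-10)) = -6098*(100 + 20 - 20 - 100) = -6098*0 = -2*0 = 0)
B - 346353 = 0 - 346353 = -346353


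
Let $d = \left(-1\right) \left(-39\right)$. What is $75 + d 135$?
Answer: $5340$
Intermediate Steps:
$d = 39$
$75 + d 135 = 75 + 39 \cdot 135 = 75 + 5265 = 5340$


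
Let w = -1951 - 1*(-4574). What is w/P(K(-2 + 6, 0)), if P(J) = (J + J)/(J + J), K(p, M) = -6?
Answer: 2623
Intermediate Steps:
w = 2623 (w = -1951 + 4574 = 2623)
P(J) = 1 (P(J) = (2*J)/((2*J)) = (2*J)*(1/(2*J)) = 1)
w/P(K(-2 + 6, 0)) = 2623/1 = 2623*1 = 2623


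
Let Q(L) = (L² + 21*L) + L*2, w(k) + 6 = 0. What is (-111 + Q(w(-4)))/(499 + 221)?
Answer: -71/240 ≈ -0.29583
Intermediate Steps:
w(k) = -6 (w(k) = -6 + 0 = -6)
Q(L) = L² + 23*L (Q(L) = (L² + 21*L) + 2*L = L² + 23*L)
(-111 + Q(w(-4)))/(499 + 221) = (-111 - 6*(23 - 6))/(499 + 221) = (-111 - 6*17)/720 = (-111 - 102)*(1/720) = -213*1/720 = -71/240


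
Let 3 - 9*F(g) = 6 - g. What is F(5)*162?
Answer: 36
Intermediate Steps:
F(g) = -1/3 + g/9 (F(g) = 1/3 - (6 - g)/9 = 1/3 + (-2/3 + g/9) = -1/3 + g/9)
F(5)*162 = (-1/3 + (1/9)*5)*162 = (-1/3 + 5/9)*162 = (2/9)*162 = 36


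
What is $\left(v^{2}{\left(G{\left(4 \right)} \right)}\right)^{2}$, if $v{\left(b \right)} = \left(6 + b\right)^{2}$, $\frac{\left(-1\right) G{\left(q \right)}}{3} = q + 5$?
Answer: $37822859361$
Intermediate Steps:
$G{\left(q \right)} = -15 - 3 q$ ($G{\left(q \right)} = - 3 \left(q + 5\right) = - 3 \left(5 + q\right) = -15 - 3 q$)
$\left(v^{2}{\left(G{\left(4 \right)} \right)}\right)^{2} = \left(\left(\left(6 - 27\right)^{2}\right)^{2}\right)^{2} = \left(\left(\left(-21\right)^{2}\right)^{2}\right)^{2} = \left(441^{2}\right)^{2} = 194481^{2} = 37822859361$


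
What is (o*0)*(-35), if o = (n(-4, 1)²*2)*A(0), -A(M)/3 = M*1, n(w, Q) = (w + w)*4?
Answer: 0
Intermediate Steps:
n(w, Q) = 8*w (n(w, Q) = (2*w)*4 = 8*w)
A(M) = -3*M
o = 0 (o = ((8*(-4))²*2)*(-3*0) = ((-32)²*2)*0 = (1024*2)*0 = 2048*0 = 0)
(o*0)*(-35) = (0*0)*(-35) = 0*(-35) = 0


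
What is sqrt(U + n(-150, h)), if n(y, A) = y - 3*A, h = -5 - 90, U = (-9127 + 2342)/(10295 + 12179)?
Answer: sqrt(68033405170)/22474 ≈ 11.606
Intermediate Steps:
U = -6785/22474 ≈ -0.30190
h = -95
sqrt(U + n(-150, h)) = sqrt(-6785/22474 + (-150 - 3*(-95))) = sqrt(-6785/22474 + (-150 + 285)) = sqrt(-6785/22474 + 135) = sqrt(3027205/22474) = sqrt(68033405170)/22474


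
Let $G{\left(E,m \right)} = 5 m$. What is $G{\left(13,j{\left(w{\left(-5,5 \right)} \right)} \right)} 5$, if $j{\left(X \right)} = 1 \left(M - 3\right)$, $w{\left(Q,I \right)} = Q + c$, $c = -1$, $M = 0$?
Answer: $-75$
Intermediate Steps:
$w{\left(Q,I \right)} = -1 + Q$ ($w{\left(Q,I \right)} = Q - 1 = -1 + Q$)
$j{\left(X \right)} = -3$ ($j{\left(X \right)} = 1 \left(0 - 3\right) = 1 \left(-3\right) = -3$)
$G{\left(13,j{\left(w{\left(-5,5 \right)} \right)} \right)} 5 = 5 \left(-3\right) 5 = \left(-15\right) 5 = -75$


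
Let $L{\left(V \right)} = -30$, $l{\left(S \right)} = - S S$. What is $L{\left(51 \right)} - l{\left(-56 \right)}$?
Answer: $3106$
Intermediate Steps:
$l{\left(S \right)} = - S^{2}$
$L{\left(51 \right)} - l{\left(-56 \right)} = -30 - - \left(-56\right)^{2} = -30 - \left(-1\right) 3136 = -30 - -3136 = -30 + 3136 = 3106$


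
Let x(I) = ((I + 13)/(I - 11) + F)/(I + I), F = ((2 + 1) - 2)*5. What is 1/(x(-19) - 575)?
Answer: -95/54638 ≈ -0.0017387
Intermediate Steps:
F = 5 (F = (3 - 2)*5 = 1*5 = 5)
x(I) = (5 + (13 + I)/(-11 + I))/(2*I) (x(I) = ((I + 13)/(I - 11) + 5)/(I + I) = ((13 + I)/(-11 + I) + 5)/((2*I)) = ((13 + I)/(-11 + I) + 5)*(1/(2*I)) = (5 + (13 + I)/(-11 + I))*(1/(2*I)) = (5 + (13 + I)/(-11 + I))/(2*I))
1/(x(-19) - 575) = 1/(3*(-7 - 19)/(-19*(-11 - 19)) - 575) = 1/(3*(-1/19)*(-26)/(-30) - 575) = 1/(3*(-1/19)*(-1/30)*(-26) - 575) = 1/(-13/95 - 575) = 1/(-54638/95) = -95/54638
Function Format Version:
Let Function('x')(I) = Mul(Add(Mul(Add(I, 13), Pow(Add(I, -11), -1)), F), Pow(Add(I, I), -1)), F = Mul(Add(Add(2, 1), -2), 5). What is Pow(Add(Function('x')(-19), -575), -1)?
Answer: Rational(-95, 54638) ≈ -0.0017387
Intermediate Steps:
F = 5 (F = Mul(Add(3, -2), 5) = Mul(1, 5) = 5)
Function('x')(I) = Mul(Rational(1, 2), Pow(I, -1), Add(5, Mul(Pow(Add(-11, I), -1), Add(13, I)))) (Function('x')(I) = Mul(Add(Mul(Add(I, 13), Pow(Add(I, -11), -1)), 5), Pow(Add(I, I), -1)) = Mul(Add(Mul(Add(13, I), Pow(Add(-11, I), -1)), 5), Pow(Mul(2, I), -1)) = Mul(Add(Mul(Pow(Add(-11, I), -1), Add(13, I)), 5), Mul(Rational(1, 2), Pow(I, -1))) = Mul(Add(5, Mul(Pow(Add(-11, I), -1), Add(13, I))), Mul(Rational(1, 2), Pow(I, -1))) = Mul(Rational(1, 2), Pow(I, -1), Add(5, Mul(Pow(Add(-11, I), -1), Add(13, I)))))
Pow(Add(Function('x')(-19), -575), -1) = Pow(Add(Mul(3, Pow(-19, -1), Pow(Add(-11, -19), -1), Add(-7, -19)), -575), -1) = Pow(Add(Mul(3, Rational(-1, 19), Pow(-30, -1), -26), -575), -1) = Pow(Add(Mul(3, Rational(-1, 19), Rational(-1, 30), -26), -575), -1) = Pow(Add(Rational(-13, 95), -575), -1) = Pow(Rational(-54638, 95), -1) = Rational(-95, 54638)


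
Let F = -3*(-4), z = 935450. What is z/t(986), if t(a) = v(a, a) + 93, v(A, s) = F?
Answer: 187090/21 ≈ 8909.0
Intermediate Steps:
F = 12
v(A, s) = 12
t(a) = 105 (t(a) = 12 + 93 = 105)
z/t(986) = 935450/105 = 935450*(1/105) = 187090/21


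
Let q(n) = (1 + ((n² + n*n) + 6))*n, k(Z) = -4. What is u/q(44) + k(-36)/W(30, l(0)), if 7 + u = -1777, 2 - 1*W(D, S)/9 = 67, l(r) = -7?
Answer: -1114/308165 ≈ -0.0036149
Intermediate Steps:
W(D, S) = -585 (W(D, S) = 18 - 9*67 = 18 - 603 = -585)
u = -1784 (u = -7 - 1777 = -1784)
q(n) = n*(7 + 2*n²) (q(n) = (1 + ((n² + n²) + 6))*n = (1 + (2*n² + 6))*n = (1 + (6 + 2*n²))*n = (7 + 2*n²)*n = n*(7 + 2*n²))
u/q(44) + k(-36)/W(30, l(0)) = -1784*1/(44*(7 + 2*44²)) - 4/(-585) = -1784*1/(44*(7 + 2*1936)) - 4*(-1/585) = -1784*1/(44*(7 + 3872)) + 4/585 = -1784/(44*3879) + 4/585 = -1784/170676 + 4/585 = -1784*1/170676 + 4/585 = -446/42669 + 4/585 = -1114/308165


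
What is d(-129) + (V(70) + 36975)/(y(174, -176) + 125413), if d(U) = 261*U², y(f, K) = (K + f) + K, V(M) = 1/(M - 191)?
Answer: 65815933862909/15153435 ≈ 4.3433e+6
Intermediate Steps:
V(M) = 1/(-191 + M)
y(f, K) = f + 2*K
d(-129) + (V(70) + 36975)/(y(174, -176) + 125413) = 261*(-129)² + (1/(-191 + 70) + 36975)/((174 + 2*(-176)) + 125413) = 261*16641 + (1/(-121) + 36975)/((174 - 352) + 125413) = 4343301 + (-1/121 + 36975)/(-178 + 125413) = 4343301 + (4473974/121)/125235 = 4343301 + (4473974/121)*(1/125235) = 4343301 + 4473974/15153435 = 65815933862909/15153435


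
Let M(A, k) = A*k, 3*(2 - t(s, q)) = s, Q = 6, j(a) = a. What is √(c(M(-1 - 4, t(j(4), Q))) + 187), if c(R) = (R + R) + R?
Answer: √177 ≈ 13.304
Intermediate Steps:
t(s, q) = 2 - s/3
c(R) = 3*R (c(R) = 2*R + R = 3*R)
√(c(M(-1 - 4, t(j(4), Q))) + 187) = √(3*((-1 - 4)*(2 - ⅓*4)) + 187) = √(3*(-5*(2 - 4/3)) + 187) = √(3*(-5*⅔) + 187) = √(3*(-10/3) + 187) = √(-10 + 187) = √177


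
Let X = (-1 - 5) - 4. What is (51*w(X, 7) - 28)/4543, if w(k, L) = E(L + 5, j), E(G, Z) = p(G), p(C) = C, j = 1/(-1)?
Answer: 584/4543 ≈ 0.12855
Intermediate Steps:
j = -1
X = -10 (X = -6 - 4 = -10)
E(G, Z) = G
w(k, L) = 5 + L (w(k, L) = L + 5 = 5 + L)
(51*w(X, 7) - 28)/4543 = (51*(5 + 7) - 28)/4543 = (51*12 - 28)*(1/4543) = (612 - 28)*(1/4543) = 584*(1/4543) = 584/4543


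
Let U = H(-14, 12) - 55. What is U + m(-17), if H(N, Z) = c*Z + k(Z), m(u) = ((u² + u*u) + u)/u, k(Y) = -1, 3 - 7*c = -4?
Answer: -77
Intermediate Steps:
c = 1 (c = 3/7 - ⅐*(-4) = 3/7 + 4/7 = 1)
m(u) = (u + 2*u²)/u (m(u) = ((u² + u²) + u)/u = (2*u² + u)/u = (u + 2*u²)/u)
H(N, Z) = -1 + Z (H(N, Z) = 1*Z - 1 = Z - 1 = -1 + Z)
U = -44 (U = (-1 + 12) - 55 = 11 - 55 = -44)
U + m(-17) = -44 + (1 + 2*(-17)) = -44 + (1 - 34) = -44 - 33 = -77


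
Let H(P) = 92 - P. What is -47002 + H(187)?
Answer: -47097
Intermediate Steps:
-47002 + H(187) = -47002 + (92 - 1*187) = -47002 + (92 - 187) = -47002 - 95 = -47097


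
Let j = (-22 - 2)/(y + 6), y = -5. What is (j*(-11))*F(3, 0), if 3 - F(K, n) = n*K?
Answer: 792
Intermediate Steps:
j = -24 (j = (-22 - 2)/(-5 + 6) = -24/1 = -24*1 = -24)
F(K, n) = 3 - K*n (F(K, n) = 3 - n*K = 3 - K*n)
(j*(-11))*F(3, 0) = (-24*(-11))*(3 - 1*3*0) = 264*(3 + 0) = 264*3 = 792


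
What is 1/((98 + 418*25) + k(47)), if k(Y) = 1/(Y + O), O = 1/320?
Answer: 15041/158652788 ≈ 9.4804e-5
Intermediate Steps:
O = 1/320 ≈ 0.0031250
k(Y) = 1/(1/320 + Y) (k(Y) = 1/(Y + 1/320) = 1/(1/320 + Y))
1/((98 + 418*25) + k(47)) = 1/((98 + 418*25) + 320/(1 + 320*47)) = 1/((98 + 10450) + 320/(1 + 15040)) = 1/(10548 + 320/15041) = 1/(158652788/15041) = 15041/158652788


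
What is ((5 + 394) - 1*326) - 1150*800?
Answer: -919927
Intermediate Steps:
((5 + 394) - 1*326) - 1150*800 = (399 - 326) - 920000 = 73 - 920000 = -919927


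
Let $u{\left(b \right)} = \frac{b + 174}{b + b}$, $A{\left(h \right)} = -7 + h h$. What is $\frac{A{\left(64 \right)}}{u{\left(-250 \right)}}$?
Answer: $\frac{511125}{19} \approx 26901.0$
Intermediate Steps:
$A{\left(h \right)} = -7 + h^{2}$
$u{\left(b \right)} = \frac{174 + b}{2 b}$
$\frac{A{\left(64 \right)}}{u{\left(-250 \right)}} = \frac{-7 + 64^{2}}{\frac{1}{2} \frac{1}{-250} \left(174 - 250\right)} = \frac{-7 + 4096}{\frac{1}{2} \left(- \frac{1}{250}\right) \left(-76\right)} = \frac{4089}{\frac{19}{125}} = 4089 \cdot \frac{125}{19} = \frac{511125}{19}$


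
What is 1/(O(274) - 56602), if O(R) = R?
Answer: -1/56328 ≈ -1.7753e-5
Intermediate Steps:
1/(O(274) - 56602) = 1/(274 - 56602) = 1/(-56328) = -1/56328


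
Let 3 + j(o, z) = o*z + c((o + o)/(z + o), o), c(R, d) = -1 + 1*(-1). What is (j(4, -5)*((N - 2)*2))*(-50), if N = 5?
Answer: 7500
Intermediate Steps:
c(R, d) = -2 (c(R, d) = -1 - 1 = -2)
j(o, z) = -5 + o*z (j(o, z) = -3 + (o*z - 2) = -3 + (-2 + o*z) = -5 + o*z)
(j(4, -5)*((N - 2)*2))*(-50) = ((-5 + 4*(-5))*((5 - 2)*2))*(-50) = ((-5 - 20)*(3*2))*(-50) = -25*6*(-50) = -150*(-50) = 7500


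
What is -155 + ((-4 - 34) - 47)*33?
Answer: -2960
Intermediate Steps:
-155 + ((-4 - 34) - 47)*33 = -155 + (-38 - 47)*33 = -155 - 85*33 = -155 - 2805 = -2960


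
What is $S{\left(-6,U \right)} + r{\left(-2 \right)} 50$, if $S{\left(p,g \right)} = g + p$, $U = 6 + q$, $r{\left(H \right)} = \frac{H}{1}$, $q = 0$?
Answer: $-100$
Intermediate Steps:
$r{\left(H \right)} = H$ ($r{\left(H \right)} = H 1 = H$)
$U = 6$ ($U = 6 + 0 = 6$)
$S{\left(-6,U \right)} + r{\left(-2 \right)} 50 = \left(6 - 6\right) - 100 = 0 - 100 = -100$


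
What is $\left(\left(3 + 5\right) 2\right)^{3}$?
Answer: $4096$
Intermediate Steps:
$\left(\left(3 + 5\right) 2\right)^{3} = \left(8 \cdot 2\right)^{3} = 16^{3} = 4096$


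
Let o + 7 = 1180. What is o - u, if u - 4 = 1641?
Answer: -472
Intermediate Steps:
u = 1645 (u = 4 + 1641 = 1645)
o = 1173 (o = -7 + 1180 = 1173)
o - u = 1173 - 1*1645 = 1173 - 1645 = -472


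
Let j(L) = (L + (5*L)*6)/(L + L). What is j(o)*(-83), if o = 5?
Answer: -2573/2 ≈ -1286.5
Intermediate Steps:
j(L) = 31/2 (j(L) = (L + 30*L)/((2*L)) = (31*L)*(1/(2*L)) = 31/2)
j(o)*(-83) = (31/2)*(-83) = -2573/2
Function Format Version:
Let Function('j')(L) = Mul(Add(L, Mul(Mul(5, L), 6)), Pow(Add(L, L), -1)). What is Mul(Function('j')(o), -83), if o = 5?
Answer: Rational(-2573, 2) ≈ -1286.5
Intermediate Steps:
Function('j')(L) = Rational(31, 2) (Function('j')(L) = Mul(Add(L, Mul(30, L)), Pow(Mul(2, L), -1)) = Mul(Mul(31, L), Mul(Rational(1, 2), Pow(L, -1))) = Rational(31, 2))
Mul(Function('j')(o), -83) = Mul(Rational(31, 2), -83) = Rational(-2573, 2)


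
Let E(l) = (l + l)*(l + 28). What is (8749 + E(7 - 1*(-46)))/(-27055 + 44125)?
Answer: 3467/3414 ≈ 1.0155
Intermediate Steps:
E(l) = 2*l*(28 + l) (E(l) = (2*l)*(28 + l) = 2*l*(28 + l))
(8749 + E(7 - 1*(-46)))/(-27055 + 44125) = (8749 + 2*(7 - 1*(-46))*(28 + (7 - 1*(-46))))/(-27055 + 44125) = (8749 + 2*(7 + 46)*(28 + (7 + 46)))/17070 = (8749 + 2*53*(28 + 53))*(1/17070) = (8749 + 2*53*81)*(1/17070) = (8749 + 8586)*(1/17070) = 17335*(1/17070) = 3467/3414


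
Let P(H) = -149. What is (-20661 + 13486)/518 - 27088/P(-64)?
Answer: 1851787/11026 ≈ 167.95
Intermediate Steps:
(-20661 + 13486)/518 - 27088/P(-64) = (-20661 + 13486)/518 - 27088/(-149) = -7175*1/518 - 27088*(-1/149) = -1025/74 + 27088/149 = 1851787/11026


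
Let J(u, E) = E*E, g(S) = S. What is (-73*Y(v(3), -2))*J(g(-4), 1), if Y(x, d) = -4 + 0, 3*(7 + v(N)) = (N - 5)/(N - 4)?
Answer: 292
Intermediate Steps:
v(N) = -7 + (-5 + N)/(3*(-4 + N)) (v(N) = -7 + ((N - 5)/(N - 4))/3 = -7 + ((-5 + N)/(-4 + N))/3 = -7 + (-5 + N)/(3*(-4 + N)))
Y(x, d) = -4
J(u, E) = E²
(-73*Y(v(3), -2))*J(g(-4), 1) = -73*(-4)*1² = 292*1 = 292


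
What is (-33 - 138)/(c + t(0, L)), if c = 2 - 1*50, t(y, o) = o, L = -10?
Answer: 171/58 ≈ 2.9483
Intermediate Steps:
c = -48 (c = 2 - 50 = -48)
(-33 - 138)/(c + t(0, L)) = (-33 - 138)/(-48 - 10) = -171/(-58) = -1/58*(-171) = 171/58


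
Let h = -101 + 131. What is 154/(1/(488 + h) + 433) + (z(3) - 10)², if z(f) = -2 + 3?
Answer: 18247667/224295 ≈ 81.356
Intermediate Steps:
z(f) = 1
h = 30
154/(1/(488 + h) + 433) + (z(3) - 10)² = 154/(1/(488 + 30) + 433) + (1 - 10)² = 154/(1/518 + 433) + (-9)² = 154/(1/518 + 433) + 81 = 154/(224295/518) + 81 = (518/224295)*154 + 81 = 79772/224295 + 81 = 18247667/224295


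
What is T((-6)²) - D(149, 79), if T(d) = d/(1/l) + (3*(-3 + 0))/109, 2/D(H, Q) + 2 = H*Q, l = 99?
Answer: 4571867905/1282821 ≈ 3563.9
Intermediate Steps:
D(H, Q) = 2/(-2 + H*Q)
T(d) = -9/109 + 99*d (T(d) = d/(1/99) + (3*(-3 + 0))/109 = d/(1/99) + (3*(-3))*(1/109) = d*99 - 9*1/109 = 99*d - 9/109 = -9/109 + 99*d)
T((-6)²) - D(149, 79) = (-9/109 + 99*(-6)²) - 2/(-2 + 149*79) = (-9/109 + 99*36) - 2/(-2 + 11771) = (-9/109 + 3564) - 2/11769 = 388467/109 - 2/11769 = 4571867905/1282821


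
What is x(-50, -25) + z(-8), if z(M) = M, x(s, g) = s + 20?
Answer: -38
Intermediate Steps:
x(s, g) = 20 + s
x(-50, -25) + z(-8) = (20 - 50) - 8 = -30 - 8 = -38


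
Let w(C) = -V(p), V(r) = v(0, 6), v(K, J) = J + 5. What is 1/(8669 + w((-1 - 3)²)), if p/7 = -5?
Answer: 1/8658 ≈ 0.00011550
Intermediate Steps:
p = -35 (p = 7*(-5) = -35)
v(K, J) = 5 + J
V(r) = 11 (V(r) = 5 + 6 = 11)
w(C) = -11 (w(C) = -1*11 = -11)
1/(8669 + w((-1 - 3)²)) = 1/(8669 - 11) = 1/8658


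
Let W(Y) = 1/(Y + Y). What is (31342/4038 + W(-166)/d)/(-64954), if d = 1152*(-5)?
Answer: -9989322913/83595236797440 ≈ -0.00011950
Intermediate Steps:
d = -5760
W(Y) = 1/(2*Y)
(31342/4038 + W(-166)/d)/(-64954) = (31342/4038 + ((½)/(-166))/(-5760))/(-64954) = (31342*(1/4038) + ((½)*(-1/166))*(-1/5760))*(-1/64954) = (15671/2019 - 1/332*(-1/5760))*(-1/64954) = (15671/2019 + 1/1912320)*(-1/64954) = (9989322913/1286991360)*(-1/64954) = -9989322913/83595236797440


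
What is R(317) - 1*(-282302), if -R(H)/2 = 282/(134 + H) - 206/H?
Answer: 40359877058/142967 ≈ 2.8230e+5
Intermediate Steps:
R(H) = -564/(134 + H) + 412/H (R(H) = -2*(282/(134 + H) - 206/H) = -2*(-206/H + 282/(134 + H)) = -564/(134 + H) + 412/H)
R(317) - 1*(-282302) = 8*(6901 - 19*317)/(317*(134 + 317)) - 1*(-282302) = 8*(1/317)*(6901 - 6023)/451 + 282302 = 8*(1/317)*(1/451)*878 + 282302 = 7024/142967 + 282302 = 40359877058/142967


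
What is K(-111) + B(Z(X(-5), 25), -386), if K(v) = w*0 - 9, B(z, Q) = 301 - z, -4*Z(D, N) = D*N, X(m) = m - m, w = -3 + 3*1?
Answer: 292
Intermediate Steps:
w = 0 (w = -3 + 3 = 0)
X(m) = 0
Z(D, N) = -D*N/4
K(v) = -9 (K(v) = 0*0 - 9 = 0 - 9 = -9)
K(-111) + B(Z(X(-5), 25), -386) = -9 + (301 - (-1)*0*25/4) = -9 + (301 - 1*0) = -9 + (301 + 0) = -9 + 301 = 292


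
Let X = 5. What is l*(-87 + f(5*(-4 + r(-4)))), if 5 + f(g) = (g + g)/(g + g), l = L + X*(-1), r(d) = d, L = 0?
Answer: 455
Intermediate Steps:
l = -5 (l = 0 + 5*(-1) = 0 - 5 = -5)
f(g) = -4 (f(g) = -5 + (g + g)/(g + g) = -5 + (2*g)/((2*g)) = -5 + (2*g)*(1/(2*g)) = -5 + 1 = -4)
l*(-87 + f(5*(-4 + r(-4)))) = -5*(-87 - 4) = -5*(-91) = 455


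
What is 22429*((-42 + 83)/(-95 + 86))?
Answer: -919589/9 ≈ -1.0218e+5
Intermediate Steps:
22429*((-42 + 83)/(-95 + 86)) = 22429*(41/(-9)) = 22429*(41*(-1/9)) = 22429*(-41/9) = -919589/9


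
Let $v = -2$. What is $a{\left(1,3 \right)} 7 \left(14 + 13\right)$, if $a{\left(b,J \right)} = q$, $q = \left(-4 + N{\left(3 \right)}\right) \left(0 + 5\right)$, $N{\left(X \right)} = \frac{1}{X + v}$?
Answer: $-2835$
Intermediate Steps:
$N{\left(X \right)} = \frac{1}{-2 + X}$ ($N{\left(X \right)} = \frac{1}{X - 2} = \frac{1}{-2 + X}$)
$q = -15$ ($q = \left(-4 + \frac{1}{-2 + 3}\right) \left(0 + 5\right) = \left(-4 + 1^{-1}\right) 5 = \left(-4 + 1\right) 5 = \left(-3\right) 5 = -15$)
$a{\left(b,J \right)} = -15$
$a{\left(1,3 \right)} 7 \left(14 + 13\right) = - 15 \cdot 7 \left(14 + 13\right) = - 15 \cdot 7 \cdot 27 = \left(-15\right) 189 = -2835$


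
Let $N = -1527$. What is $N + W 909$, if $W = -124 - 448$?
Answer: $-521475$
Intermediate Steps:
$W = -572$ ($W = -124 - 448 = -572$)
$N + W 909 = -1527 - 519948 = -521475$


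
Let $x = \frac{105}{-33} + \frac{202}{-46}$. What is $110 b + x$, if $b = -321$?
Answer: $- \frac{8935346}{253} \approx -35318.0$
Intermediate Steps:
$x = - \frac{1916}{253}$ ($x = 105 \left(- \frac{1}{33}\right) + 202 \left(- \frac{1}{46}\right) = - \frac{35}{11} - \frac{101}{23} = - \frac{1916}{253} \approx -7.5731$)
$110 b + x = 110 \left(-321\right) - \frac{1916}{253} = -35310 - \frac{1916}{253} = - \frac{8935346}{253}$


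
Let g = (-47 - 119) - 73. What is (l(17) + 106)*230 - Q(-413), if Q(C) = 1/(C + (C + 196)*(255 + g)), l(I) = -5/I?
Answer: 1605709367/66045 ≈ 24312.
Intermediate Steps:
g = -239 (g = -166 - 73 = -239)
Q(C) = 1/(3136 + 17*C) (Q(C) = 1/(C + (C + 196)*(255 - 239)) = 1/(C + (196 + C)*16) = 1/(C + (3136 + 16*C)) = 1/(3136 + 17*C))
(l(17) + 106)*230 - Q(-413) = (-5/17 + 106)*230 - 1/(3136 + 17*(-413)) = (-5*1/17 + 106)*230 - 1/(3136 - 7021) = (-5/17 + 106)*230 - 1/(-3885) = (1797/17)*230 - 1*(-1/3885) = 413310/17 + 1/3885 = 1605709367/66045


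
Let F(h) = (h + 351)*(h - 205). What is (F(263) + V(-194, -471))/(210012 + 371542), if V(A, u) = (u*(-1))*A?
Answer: -27881/290777 ≈ -0.095884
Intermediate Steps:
F(h) = (-205 + h)*(351 + h) (F(h) = (351 + h)*(-205 + h) = (-205 + h)*(351 + h))
V(A, u) = -A*u (V(A, u) = (-u)*A = -A*u)
(F(263) + V(-194, -471))/(210012 + 371542) = ((-71955 + 263**2 + 146*263) - 1*(-194)*(-471))/(210012 + 371542) = ((-71955 + 69169 + 38398) - 91374)/581554 = (35612 - 91374)*(1/581554) = -55762*1/581554 = -27881/290777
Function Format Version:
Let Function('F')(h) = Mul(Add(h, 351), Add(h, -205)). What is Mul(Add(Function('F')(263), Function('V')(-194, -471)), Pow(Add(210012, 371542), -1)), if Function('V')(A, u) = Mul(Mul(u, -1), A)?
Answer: Rational(-27881, 290777) ≈ -0.095884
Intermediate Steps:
Function('F')(h) = Mul(Add(-205, h), Add(351, h)) (Function('F')(h) = Mul(Add(351, h), Add(-205, h)) = Mul(Add(-205, h), Add(351, h)))
Function('V')(A, u) = Mul(-1, A, u) (Function('V')(A, u) = Mul(Mul(-1, u), A) = Mul(-1, A, u))
Mul(Add(Function('F')(263), Function('V')(-194, -471)), Pow(Add(210012, 371542), -1)) = Mul(Add(Add(-71955, Pow(263, 2), Mul(146, 263)), Mul(-1, -194, -471)), Pow(Add(210012, 371542), -1)) = Mul(Add(Add(-71955, 69169, 38398), -91374), Pow(581554, -1)) = Mul(Add(35612, -91374), Rational(1, 581554)) = Mul(-55762, Rational(1, 581554)) = Rational(-27881, 290777)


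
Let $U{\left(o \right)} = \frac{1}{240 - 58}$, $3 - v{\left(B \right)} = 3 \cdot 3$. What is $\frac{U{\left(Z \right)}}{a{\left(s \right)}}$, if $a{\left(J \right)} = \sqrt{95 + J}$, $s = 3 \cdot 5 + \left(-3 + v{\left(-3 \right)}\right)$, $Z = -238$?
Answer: $\frac{\sqrt{101}}{18382} \approx 0.00054672$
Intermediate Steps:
$v{\left(B \right)} = -6$ ($v{\left(B \right)} = 3 - 3 \cdot 3 = 3 - 9 = -6$)
$s = 6$ ($s = 3 \cdot 5 - 9 = 15 - 9 = 6$)
$U{\left(o \right)} = \frac{1}{182}$
$\frac{U{\left(Z \right)}}{a{\left(s \right)}} = \frac{1}{182 \sqrt{95 + 6}} = \frac{1}{182 \sqrt{101}} = \frac{\frac{1}{101} \sqrt{101}}{182} = \frac{\sqrt{101}}{18382}$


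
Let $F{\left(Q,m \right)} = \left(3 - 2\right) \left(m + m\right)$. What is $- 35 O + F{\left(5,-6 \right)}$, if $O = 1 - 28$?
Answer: $933$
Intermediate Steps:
$O = -27$ ($O = 1 - 28 = -27$)
$F{\left(Q,m \right)} = 2 m$ ($F{\left(Q,m \right)} = 1 \cdot 2 m = 2 m$)
$- 35 O + F{\left(5,-6 \right)} = \left(-35\right) \left(-27\right) + 2 \left(-6\right) = 945 - 12 = 933$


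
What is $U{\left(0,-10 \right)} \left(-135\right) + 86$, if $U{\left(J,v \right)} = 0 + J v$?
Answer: $86$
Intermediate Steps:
$U{\left(J,v \right)} = J v$
$U{\left(0,-10 \right)} \left(-135\right) + 86 = 0 \left(-10\right) \left(-135\right) + 86 = 0 \left(-135\right) + 86 = 0 + 86 = 86$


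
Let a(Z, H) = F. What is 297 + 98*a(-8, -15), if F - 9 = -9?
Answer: 297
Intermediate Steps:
F = 0 (F = 9 - 9 = 0)
a(Z, H) = 0
297 + 98*a(-8, -15) = 297 + 98*0 = 297 + 0 = 297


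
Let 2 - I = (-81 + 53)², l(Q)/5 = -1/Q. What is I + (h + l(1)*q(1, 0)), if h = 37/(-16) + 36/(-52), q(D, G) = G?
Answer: -163281/208 ≈ -785.00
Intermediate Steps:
l(Q) = -5/Q (l(Q) = 5*(-1/Q) = -5/Q)
I = -782 (I = 2 - (-81 + 53)² = 2 - 1*(-28)² = 2 - 1*784 = 2 - 784 = -782)
h = -625/208 (h = 37*(-1/16) + 36*(-1/52) = -37/16 - 9/13 = -625/208 ≈ -3.0048)
I + (h + l(1)*q(1, 0)) = -782 + (-625/208 - 5/1*0) = -782 + (-625/208 - 5*1*0) = -782 + (-625/208 - 5*0) = -782 + (-625/208 + 0) = -782 - 625/208 = -163281/208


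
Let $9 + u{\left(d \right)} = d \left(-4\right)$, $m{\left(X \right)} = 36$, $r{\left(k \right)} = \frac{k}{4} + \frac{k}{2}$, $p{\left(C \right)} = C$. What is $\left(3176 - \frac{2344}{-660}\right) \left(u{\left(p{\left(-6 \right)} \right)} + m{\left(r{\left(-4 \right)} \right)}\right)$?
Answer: $\frac{8918642}{55} \approx 1.6216 \cdot 10^{5}$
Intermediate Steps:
$r{\left(k \right)} = \frac{3 k}{4}$ ($r{\left(k \right)} = k \frac{1}{4} + k \frac{1}{2} = \frac{k}{4} + \frac{k}{2} = \frac{3 k}{4}$)
$u{\left(d \right)} = -9 - 4 d$ ($u{\left(d \right)} = -9 + d \left(-4\right) = -9 - 4 d$)
$\left(3176 - \frac{2344}{-660}\right) \left(u{\left(p{\left(-6 \right)} \right)} + m{\left(r{\left(-4 \right)} \right)}\right) = \left(3176 - \frac{2344}{-660}\right) \left(\left(-9 - -24\right) + 36\right) = \left(3176 - - \frac{586}{165}\right) \left(\left(-9 + 24\right) + 36\right) = \left(3176 + \frac{586}{165}\right) \left(15 + 36\right) = \frac{524626}{165} \cdot 51 = \frac{8918642}{55}$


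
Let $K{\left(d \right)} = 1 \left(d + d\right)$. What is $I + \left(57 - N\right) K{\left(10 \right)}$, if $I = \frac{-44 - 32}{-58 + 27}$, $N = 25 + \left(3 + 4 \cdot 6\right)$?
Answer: $\frac{3176}{31} \approx 102.45$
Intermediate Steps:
$N = 52$ ($N = 25 + \left(3 + 24\right) = 25 + 27 = 52$)
$I = \frac{76}{31}$ ($I = - \frac{76}{-31} = \left(-76\right) \left(- \frac{1}{31}\right) = \frac{76}{31} \approx 2.4516$)
$K{\left(d \right)} = 2 d$ ($K{\left(d \right)} = 1 \cdot 2 d = 2 d$)
$I + \left(57 - N\right) K{\left(10 \right)} = \frac{76}{31} + \left(57 - 52\right) 2 \cdot 10 = \frac{76}{31} + \left(57 - 52\right) 20 = \frac{76}{31} + 5 \cdot 20 = \frac{76}{31} + 100 = \frac{3176}{31}$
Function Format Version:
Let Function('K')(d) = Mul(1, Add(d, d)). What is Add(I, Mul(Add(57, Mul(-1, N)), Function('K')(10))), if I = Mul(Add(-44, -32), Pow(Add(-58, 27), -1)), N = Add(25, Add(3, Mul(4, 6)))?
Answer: Rational(3176, 31) ≈ 102.45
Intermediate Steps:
N = 52 (N = Add(25, Add(3, 24)) = Add(25, 27) = 52)
I = Rational(76, 31) (I = Mul(-76, Pow(-31, -1)) = Mul(-76, Rational(-1, 31)) = Rational(76, 31) ≈ 2.4516)
Function('K')(d) = Mul(2, d) (Function('K')(d) = Mul(1, Mul(2, d)) = Mul(2, d))
Add(I, Mul(Add(57, Mul(-1, N)), Function('K')(10))) = Add(Rational(76, 31), Mul(Add(57, Mul(-1, 52)), Mul(2, 10))) = Add(Rational(76, 31), Mul(Add(57, -52), 20)) = Add(Rational(76, 31), Mul(5, 20)) = Add(Rational(76, 31), 100) = Rational(3176, 31)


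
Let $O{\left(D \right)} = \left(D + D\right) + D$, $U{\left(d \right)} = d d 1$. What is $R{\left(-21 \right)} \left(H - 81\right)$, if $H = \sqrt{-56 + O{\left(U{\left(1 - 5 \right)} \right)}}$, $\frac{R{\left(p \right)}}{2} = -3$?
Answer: $486 - 12 i \sqrt{2} \approx 486.0 - 16.971 i$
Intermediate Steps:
$U{\left(d \right)} = d^{2}$ ($U{\left(d \right)} = d^{2} \cdot 1 = d^{2}$)
$O{\left(D \right)} = 3 D$ ($O{\left(D \right)} = 2 D + D = 3 D$)
$R{\left(p \right)} = -6$ ($R{\left(p \right)} = 2 \left(-3\right) = -6$)
$H = 2 i \sqrt{2}$ ($H = \sqrt{-56 + 3 \left(1 - 5\right)^{2}} = \sqrt{-56 + 3 \left(-4\right)^{2}} = \sqrt{-56 + 3 \cdot 16} = \sqrt{-56 + 48} = \sqrt{-8} = 2 i \sqrt{2} \approx 2.8284 i$)
$R{\left(-21 \right)} \left(H - 81\right) = - 6 \left(2 i \sqrt{2} - 81\right) = - 6 \left(-81 + 2 i \sqrt{2}\right) = 486 - 12 i \sqrt{2}$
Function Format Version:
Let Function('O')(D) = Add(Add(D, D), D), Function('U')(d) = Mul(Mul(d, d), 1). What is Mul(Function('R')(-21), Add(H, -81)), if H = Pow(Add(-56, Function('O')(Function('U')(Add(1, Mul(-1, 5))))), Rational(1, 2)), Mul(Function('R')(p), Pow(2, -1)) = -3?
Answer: Add(486, Mul(-12, I, Pow(2, Rational(1, 2)))) ≈ Add(486.00, Mul(-16.971, I))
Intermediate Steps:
Function('U')(d) = Pow(d, 2) (Function('U')(d) = Mul(Pow(d, 2), 1) = Pow(d, 2))
Function('O')(D) = Mul(3, D) (Function('O')(D) = Add(Mul(2, D), D) = Mul(3, D))
Function('R')(p) = -6 (Function('R')(p) = Mul(2, -3) = -6)
H = Mul(2, I, Pow(2, Rational(1, 2))) (H = Pow(Add(-56, Mul(3, Pow(Add(1, Mul(-1, 5)), 2))), Rational(1, 2)) = Pow(Add(-56, Mul(3, Pow(Add(1, -5), 2))), Rational(1, 2)) = Pow(Add(-56, Mul(3, Pow(-4, 2))), Rational(1, 2)) = Pow(Add(-56, Mul(3, 16)), Rational(1, 2)) = Pow(Add(-56, 48), Rational(1, 2)) = Pow(-8, Rational(1, 2)) = Mul(2, I, Pow(2, Rational(1, 2))) ≈ Mul(2.8284, I))
Mul(Function('R')(-21), Add(H, -81)) = Mul(-6, Add(Mul(2, I, Pow(2, Rational(1, 2))), -81)) = Mul(-6, Add(-81, Mul(2, I, Pow(2, Rational(1, 2))))) = Add(486, Mul(-12, I, Pow(2, Rational(1, 2))))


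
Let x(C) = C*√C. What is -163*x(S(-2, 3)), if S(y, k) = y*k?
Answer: 978*I*√6 ≈ 2395.6*I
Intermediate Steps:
S(y, k) = k*y
x(C) = C^(3/2)
-163*x(S(-2, 3)) = -163*(-6*I*√6) = -(-978)*I*√6 = 978*I*√6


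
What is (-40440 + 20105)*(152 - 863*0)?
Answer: -3090920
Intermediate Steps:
(-40440 + 20105)*(152 - 863*0) = -20335*(152 + 0) = -20335*152 = -3090920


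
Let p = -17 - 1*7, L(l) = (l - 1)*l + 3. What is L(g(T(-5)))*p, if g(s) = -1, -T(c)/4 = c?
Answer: -120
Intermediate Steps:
T(c) = -4*c
L(l) = 3 + l*(-1 + l) (L(l) = (-1 + l)*l + 3 = l*(-1 + l) + 3 = 3 + l*(-1 + l))
p = -24 (p = -17 - 7 = -24)
L(g(T(-5)))*p = (3 + (-1)**2 - 1*(-1))*(-24) = (3 + 1 + 1)*(-24) = 5*(-24) = -120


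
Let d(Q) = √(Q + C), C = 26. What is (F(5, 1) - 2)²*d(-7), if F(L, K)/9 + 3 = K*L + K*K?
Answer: 625*√19 ≈ 2724.3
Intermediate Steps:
F(L, K) = -27 + 9*K² + 9*K*L (F(L, K) = -27 + 9*(K*L + K*K) = -27 + 9*(K*L + K²) = -27 + 9*(K² + K*L) = -27 + (9*K² + 9*K*L) = -27 + 9*K² + 9*K*L)
d(Q) = √(26 + Q) (d(Q) = √(Q + 26) = √(26 + Q))
(F(5, 1) - 2)²*d(-7) = ((-27 + 9*1² + 9*1*5) - 2)²*√(26 - 7) = ((-27 + 9*1 + 45) - 2)²*√19 = ((-27 + 9 + 45) - 2)²*√19 = (27 - 2)²*√19 = 25²*√19 = 625*√19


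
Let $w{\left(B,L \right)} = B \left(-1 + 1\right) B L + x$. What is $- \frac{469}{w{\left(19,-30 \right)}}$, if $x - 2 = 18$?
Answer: $- \frac{469}{20} \approx -23.45$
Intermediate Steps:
$x = 20$ ($x = 2 + 18 = 20$)
$w{\left(B,L \right)} = 20$ ($w{\left(B,L \right)} = B \left(-1 + 1\right) B L + 20 = B 0 B L + 20 = 0 B L + 20 = 0 L + 20 = 0 + 20 = 20$)
$- \frac{469}{w{\left(19,-30 \right)}} = - \frac{469}{20}$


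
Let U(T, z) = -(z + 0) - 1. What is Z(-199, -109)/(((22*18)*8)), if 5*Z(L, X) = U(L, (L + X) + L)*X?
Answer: -2507/720 ≈ -3.4819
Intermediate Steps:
U(T, z) = -1 - z (U(T, z) = -z - 1 = -1 - z)
Z(L, X) = X*(-1 - X - 2*L)/5 (Z(L, X) = ((-1 - ((L + X) + L))*X)/5 = ((-1 - (X + 2*L))*X)/5 = ((-1 + (-X - 2*L))*X)/5 = ((-1 - X - 2*L)*X)/5 = (X*(-1 - X - 2*L))/5 = X*(-1 - X - 2*L)/5)
Z(-199, -109)/(((22*18)*8)) = (-⅕*(-109)*(1 - 109 + 2*(-199)))/(((22*18)*8)) = (-⅕*(-109)*(1 - 109 - 398))/((396*8)) = -⅕*(-109)*(-506)/3168 = -55154/5*1/3168 = -2507/720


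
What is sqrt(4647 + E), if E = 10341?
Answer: 2*sqrt(3747) ≈ 122.43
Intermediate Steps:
sqrt(4647 + E) = sqrt(4647 + 10341) = sqrt(14988) = 2*sqrt(3747)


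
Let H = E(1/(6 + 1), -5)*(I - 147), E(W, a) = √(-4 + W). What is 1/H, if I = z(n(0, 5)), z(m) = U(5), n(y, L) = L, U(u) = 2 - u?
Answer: I*√21/1350 ≈ 0.0033945*I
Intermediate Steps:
z(m) = -3 (z(m) = 2 - 1*5 = 2 - 5 = -3)
I = -3
H = -450*I*√21/7 (H = √(-4 + 1/(6 + 1))*(-3 - 147) = √(-4 + 1/7)*(-150) = √(-4 + ⅐)*(-150) = √(-27/7)*(-150) = (3*I*√21/7)*(-150) = -450*I*√21/7 ≈ -294.59*I)
1/H = 1/(-450*I*√21/7) = I*√21/1350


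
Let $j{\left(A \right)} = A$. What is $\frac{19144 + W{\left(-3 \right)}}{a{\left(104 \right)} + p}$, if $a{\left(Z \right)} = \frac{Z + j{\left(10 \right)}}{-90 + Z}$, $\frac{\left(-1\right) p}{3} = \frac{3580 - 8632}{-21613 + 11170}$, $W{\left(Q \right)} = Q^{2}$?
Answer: $\frac{466701151}{163053} \approx 2862.3$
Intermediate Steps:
$p = - \frac{5052}{3481}$ ($p = - 3 \frac{3580 - 8632}{-21613 + 11170} = - 3 \left(- \frac{5052}{-10443}\right) = - 3 \left(\left(-5052\right) \left(- \frac{1}{10443}\right)\right) = \left(-3\right) \frac{1684}{3481} = - \frac{5052}{3481} \approx -1.4513$)
$a{\left(Z \right)} = \frac{10 + Z}{-90 + Z}$ ($a{\left(Z \right)} = \frac{Z + 10}{-90 + Z} = \frac{10 + Z}{-90 + Z}$)
$\frac{19144 + W{\left(-3 \right)}}{a{\left(104 \right)} + p} = \frac{19144 + \left(-3\right)^{2}}{\frac{10 + 104}{-90 + 104} - \frac{5052}{3481}} = \frac{19144 + 9}{\frac{1}{14} \cdot 114 - \frac{5052}{3481}} = \frac{19153}{\frac{1}{14} \cdot 114 - \frac{5052}{3481}} = \frac{19153}{\frac{57}{7} - \frac{5052}{3481}} = \frac{19153}{\frac{163053}{24367}} = 19153 \cdot \frac{24367}{163053} = \frac{466701151}{163053}$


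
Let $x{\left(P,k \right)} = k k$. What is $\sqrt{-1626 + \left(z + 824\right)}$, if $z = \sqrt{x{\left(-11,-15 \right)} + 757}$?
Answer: $\sqrt{-802 + \sqrt{982}} \approx 27.761 i$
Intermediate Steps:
$x{\left(P,k \right)} = k^{2}$
$z = \sqrt{982}$ ($z = \sqrt{\left(-15\right)^{2} + 757} = \sqrt{225 + 757} = \sqrt{982} \approx 31.337$)
$\sqrt{-1626 + \left(z + 824\right)} = \sqrt{-1626 + \left(\sqrt{982} + 824\right)} = \sqrt{-1626 + \left(824 + \sqrt{982}\right)} = \sqrt{-802 + \sqrt{982}}$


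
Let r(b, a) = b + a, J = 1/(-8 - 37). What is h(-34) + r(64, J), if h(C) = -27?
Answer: 1664/45 ≈ 36.978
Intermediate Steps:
J = -1/45 (J = 1/(-45) = -1/45 ≈ -0.022222)
r(b, a) = a + b
h(-34) + r(64, J) = -27 + (-1/45 + 64) = -27 + 2879/45 = 1664/45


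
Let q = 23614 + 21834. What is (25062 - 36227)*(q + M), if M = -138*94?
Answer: -362594540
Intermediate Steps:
q = 45448
M = -12972
(25062 - 36227)*(q + M) = (25062 - 36227)*(45448 - 12972) = -11165*32476 = -362594540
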